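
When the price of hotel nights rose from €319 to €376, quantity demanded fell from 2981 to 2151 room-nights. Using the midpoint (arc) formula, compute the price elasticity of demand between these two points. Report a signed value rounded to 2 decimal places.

-1.97

%ΔQ = (2151 − 2981) / [(2981 + 2151)/2] = -830/2566 = -0.323460…
%ΔP = (376 − 319) / [(319 + 376)/2] = 57/347.5 = 0.164028…
Arc Ed = %ΔQ / %ΔP = (-830/2566) / (57/347.5) = -1.9719…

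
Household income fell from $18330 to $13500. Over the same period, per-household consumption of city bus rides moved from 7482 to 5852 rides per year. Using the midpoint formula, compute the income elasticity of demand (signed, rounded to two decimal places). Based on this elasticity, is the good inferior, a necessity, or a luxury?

0.81; necessity

%ΔQ = (5852 − 7482)/[( 7482 + 5852)/2] = -1630/6667 = -0.244487…
%ΔIncome = (13500 − 18330)/[( 18330 + 13500)/2] = -4830/15915 = -0.303487…
E_income = (-1630/6667) / (-4830/15915) = 0.8055…
0 < E_income < 1 ⇒ normal good, necessity.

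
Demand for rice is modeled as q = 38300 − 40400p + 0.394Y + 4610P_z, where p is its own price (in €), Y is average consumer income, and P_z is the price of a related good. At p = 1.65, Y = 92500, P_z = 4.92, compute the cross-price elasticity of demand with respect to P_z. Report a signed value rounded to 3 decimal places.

At the given values, q = 38300 − 40400(1.65) + 0.394(92500) + 4610(4.92) = 30766.2.
∂q/∂P_z = 4610.
E = (4610) × (4.92/30766.2) = 0.73721…

0.737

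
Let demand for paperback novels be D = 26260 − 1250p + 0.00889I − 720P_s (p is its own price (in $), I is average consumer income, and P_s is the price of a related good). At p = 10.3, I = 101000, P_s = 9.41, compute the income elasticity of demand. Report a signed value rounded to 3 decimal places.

At the given values, D = 26260 − 1250(10.3) + 0.00889(101000) − 720(9.41) = 7507.69.
∂D/∂I = 0.00889.
E = (0.00889) × (101000/7507.69) = 0.11959…

0.120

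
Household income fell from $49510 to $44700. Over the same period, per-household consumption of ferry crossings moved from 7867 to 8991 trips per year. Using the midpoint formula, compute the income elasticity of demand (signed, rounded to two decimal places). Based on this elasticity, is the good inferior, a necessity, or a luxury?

%ΔQ = (8991 − 7867)/[( 7867 + 8991)/2] = 1124/8429 = 0.133349…
%ΔIncome = (44700 − 49510)/[( 49510 + 44700)/2] = -4810/47105 = -0.102112…
E_income = (1124/8429) / (-4810/47105) = -1.3059…
E_income < 0 ⇒ inferior good.

-1.31; inferior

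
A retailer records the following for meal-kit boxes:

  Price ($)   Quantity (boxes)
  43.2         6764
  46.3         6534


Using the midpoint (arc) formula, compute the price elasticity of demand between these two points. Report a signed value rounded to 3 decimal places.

-0.499

%ΔQ = (6534 − 6764) / [(6764 + 6534)/2] = -230/6649 = -0.034591…
%ΔP = (46.3 − 43.2) / [(43.2 + 46.3)/2] = 3.1/44.75 = 0.069273…
Arc Ed = %ΔQ / %ΔP = (-230/6649) / (3.1/44.75) = -0.49934…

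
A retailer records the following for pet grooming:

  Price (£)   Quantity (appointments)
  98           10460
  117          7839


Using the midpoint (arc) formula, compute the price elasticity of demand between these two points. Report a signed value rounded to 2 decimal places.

-1.62

%ΔQ = (7839 − 10460) / [(10460 + 7839)/2] = -2621/9149.5 = -0.286463…
%ΔP = (117 − 98) / [(98 + 117)/2] = 19/107.5 = 0.176744…
Arc Ed = %ΔQ / %ΔP = (-2621/9149.5) / (19/107.5) = -1.6207…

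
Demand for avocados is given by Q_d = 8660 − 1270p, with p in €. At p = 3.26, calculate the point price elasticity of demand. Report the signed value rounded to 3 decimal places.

-0.916

dQ_d/dp = −1270. At p = 3.26, Q_d = 8660 − 1270(3.26) = 4519.8.
Ed = (dQ_d/dp)·(p/Q_d) = −1270 × (3.26/4519.8) = -0.91601…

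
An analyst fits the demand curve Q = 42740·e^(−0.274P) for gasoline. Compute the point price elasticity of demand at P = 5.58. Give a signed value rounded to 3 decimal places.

dQ/dP = −0.274·Q = -2538.54. At P = 5.58, Q = 9264.73.
Ed = (dQ/dP)·(P/Q) = (-2538.54) × (5.58/9264.73) = -1.52892

-1.529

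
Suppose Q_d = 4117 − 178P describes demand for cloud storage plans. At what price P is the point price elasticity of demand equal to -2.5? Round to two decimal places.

16.52

Ed = −178P/(4117 − 178P). Set this equal to -2.5:
178P = 2.5·(4117 − 178P) ⇒ 178P(1 + 2.5) = 2.5·4117
P = 2.5·4117 / (178·3.5) = 16.5208…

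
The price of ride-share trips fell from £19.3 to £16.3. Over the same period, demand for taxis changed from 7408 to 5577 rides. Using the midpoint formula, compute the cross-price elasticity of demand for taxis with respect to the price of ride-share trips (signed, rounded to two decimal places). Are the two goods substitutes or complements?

%ΔQ_{taxis} = (5577 − 7408)/avg = -1831/6492.5 = -0.282017…
%ΔP_{ride-share trips} = (16.3 − 19.3)/avg = -3/17.8 = -0.168539…
E_cross = (-1831/6492.5) / (-3/17.8) = 1.6733…
E_cross > 0 ⇒ the goods are substitutes.

1.67; substitutes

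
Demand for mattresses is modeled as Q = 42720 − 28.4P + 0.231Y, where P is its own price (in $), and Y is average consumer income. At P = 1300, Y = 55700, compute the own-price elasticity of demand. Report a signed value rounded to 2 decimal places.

-1.98

At the given values, Q = 42720 − 28.4(1300) + 0.231(55700) = 18666.7.
∂Q/∂P = −28.4.
E = (-28.4) × (1300/18666.7) = -1.9778…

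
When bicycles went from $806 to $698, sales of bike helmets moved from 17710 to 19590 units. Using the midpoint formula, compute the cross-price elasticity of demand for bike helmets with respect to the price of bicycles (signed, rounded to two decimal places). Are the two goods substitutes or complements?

-0.70; complements

%ΔQ_{bike helmets} = (19590 − 17710)/avg = 1880/18650 = 0.100804…
%ΔP_{bicycles} = (698 − 806)/avg = -108/752 = -0.143617…
E_cross = (1880/18650) / (-108/752) = -0.7018…
E_cross < 0 ⇒ the goods are complements.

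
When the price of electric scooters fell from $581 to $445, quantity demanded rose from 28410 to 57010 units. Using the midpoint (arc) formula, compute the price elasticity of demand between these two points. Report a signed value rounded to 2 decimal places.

%ΔQ = (57010 − 28410) / [(28410 + 57010)/2] = 28600/42710 = 0.669632…
%ΔP = (445 − 581) / [(581 + 445)/2] = -136/513 = -0.265107…
Arc Ed = %ΔQ / %ΔP = (28600/42710) / (-136/513) = -2.5258…

-2.53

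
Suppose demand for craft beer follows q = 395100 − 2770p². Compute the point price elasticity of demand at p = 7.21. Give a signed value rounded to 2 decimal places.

-1.15

dq/dp = −2·2770·p = -39943.4. At p = 7.21, q = 251104.043.
Ed = (dq/dp)·(p/q) = (-39943.4) × (7.21/251104.043) = -1.1469…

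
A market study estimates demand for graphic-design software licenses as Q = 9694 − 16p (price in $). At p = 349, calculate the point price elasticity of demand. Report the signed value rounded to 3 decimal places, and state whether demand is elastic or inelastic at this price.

dQ/dp = −16. At p = 349, Q = 9694 − 16(349) = 4110.
Ed = (dQ/dp)·(p/Q) = −16 × (349/4110) = -1.35863…
|Ed| = 1.359 > 1, so demand is elastic.

-1.359; elastic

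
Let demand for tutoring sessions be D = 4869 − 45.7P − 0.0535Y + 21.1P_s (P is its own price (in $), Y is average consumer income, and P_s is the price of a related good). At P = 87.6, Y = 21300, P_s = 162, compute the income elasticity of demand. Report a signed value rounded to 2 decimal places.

-0.36

At the given values, D = 4869 − 45.7(87.6) − 0.0535(21300) + 21.1(162) = 3144.33.
∂D/∂Y = -0.0535.
E = (-0.0535) × (21300/3144.33) = -0.3624…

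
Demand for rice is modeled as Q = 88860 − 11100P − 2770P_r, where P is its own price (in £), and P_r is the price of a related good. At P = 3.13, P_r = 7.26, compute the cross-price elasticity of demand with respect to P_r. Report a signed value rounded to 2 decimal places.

-0.59

At the given values, Q = 88860 − 11100(3.13) − 2770(7.26) = 34006.8.
∂Q/∂P_r = -2770.
E = (-2770) × (7.26/34006.8) = -0.5913…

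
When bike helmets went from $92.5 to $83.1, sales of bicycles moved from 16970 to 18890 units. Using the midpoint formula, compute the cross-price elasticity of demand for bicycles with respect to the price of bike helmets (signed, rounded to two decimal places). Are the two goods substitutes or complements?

-1.00; complements

%ΔQ_{bicycles} = (18890 − 16970)/avg = 1920/17930 = 0.107083…
%ΔP_{bike helmets} = (83.1 − 92.5)/avg = -9.4/87.8 = -0.107061…
E_cross = (1920/17930) / (-9.4/87.8) = -1.0002…
E_cross < 0 ⇒ the goods are complements.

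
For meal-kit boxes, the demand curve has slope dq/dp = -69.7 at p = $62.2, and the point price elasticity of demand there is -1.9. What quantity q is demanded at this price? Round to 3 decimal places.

Ed = (dq/dp)·(p/q) ⇒ q = (dq/dp)·p/Ed = (-69.7)·62.2/(-1.9) = 2281.75789…

2281.758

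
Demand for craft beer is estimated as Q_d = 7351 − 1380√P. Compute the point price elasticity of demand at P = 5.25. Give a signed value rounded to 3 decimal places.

dQ_d/dP = −1380/(2√P) = -301.141. At P = 5.25, Q_d = 4189.02.
Ed = (dQ_d/dP)·(P/Q_d) = (-301.141) × (5.25/4189.02) = -0.37741…

-0.377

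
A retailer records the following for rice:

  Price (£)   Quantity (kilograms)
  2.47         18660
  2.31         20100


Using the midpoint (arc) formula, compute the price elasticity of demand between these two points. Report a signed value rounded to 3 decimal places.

-1.110

%ΔQ = (20100 − 18660) / [(18660 + 20100)/2] = 1440/19380 = 0.074303…
%ΔP = (2.31 − 2.47) / [(2.47 + 2.31)/2] = -0.16/2.39 = -0.066945…
Arc Ed = %ΔQ / %ΔP = (1440/19380) / (-0.16/2.39) = -1.10990…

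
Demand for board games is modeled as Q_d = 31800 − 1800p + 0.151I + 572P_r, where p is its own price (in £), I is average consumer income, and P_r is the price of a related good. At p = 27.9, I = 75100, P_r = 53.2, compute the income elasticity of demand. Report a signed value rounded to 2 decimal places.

0.49

At the given values, Q_d = 31800 − 1800(27.9) + 0.151(75100) + 572(53.2) = 23350.5.
∂Q_d/∂I = 0.151.
E = (0.151) × (75100/23350.5) = 0.4856…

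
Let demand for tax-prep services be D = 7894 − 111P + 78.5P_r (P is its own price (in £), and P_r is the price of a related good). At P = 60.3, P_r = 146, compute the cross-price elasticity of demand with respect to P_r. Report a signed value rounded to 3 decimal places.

At the given values, D = 7894 − 111(60.3) + 78.5(146) = 12661.7.
∂D/∂P_r = 78.5.
E = (78.5) × (146/12661.7) = 0.90517…

0.905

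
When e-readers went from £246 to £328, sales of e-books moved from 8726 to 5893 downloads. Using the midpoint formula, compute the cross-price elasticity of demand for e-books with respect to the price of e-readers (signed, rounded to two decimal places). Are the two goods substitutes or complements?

%ΔQ_{e-books} = (5893 − 8726)/avg = -2833/7309.5 = -0.387577…
%ΔP_{e-readers} = (328 − 246)/avg = 82/287 = 0.285714…
E_cross = (-2833/7309.5) / (82/287) = -1.3565…
E_cross < 0 ⇒ the goods are complements.

-1.36; complements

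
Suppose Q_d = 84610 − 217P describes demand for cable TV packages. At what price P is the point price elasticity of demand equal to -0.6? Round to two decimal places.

Ed = −217P/(84610 − 217P). Set this equal to -0.6:
217P = 0.6·(84610 − 217P) ⇒ 217P(1 + 0.6) = 0.6·84610
P = 0.6·84610 / (217·1.6) = 146.2154…

146.22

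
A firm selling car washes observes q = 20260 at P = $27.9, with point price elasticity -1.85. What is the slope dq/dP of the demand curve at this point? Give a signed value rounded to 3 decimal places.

Ed = (dq/dP)·(P/q) ⇒ dq/dP = Ed·q/P = (-1.85)·20260/27.9 = -1343.40501…

-1343.405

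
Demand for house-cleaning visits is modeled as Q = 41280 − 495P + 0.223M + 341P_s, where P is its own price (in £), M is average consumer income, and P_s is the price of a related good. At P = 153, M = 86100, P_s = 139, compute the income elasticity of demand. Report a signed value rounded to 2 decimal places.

0.60

At the given values, Q = 41280 − 495(153) + 0.223(86100) + 341(139) = 32144.3.
∂Q/∂M = 0.223.
E = (0.223) × (86100/32144.3) = 0.5973…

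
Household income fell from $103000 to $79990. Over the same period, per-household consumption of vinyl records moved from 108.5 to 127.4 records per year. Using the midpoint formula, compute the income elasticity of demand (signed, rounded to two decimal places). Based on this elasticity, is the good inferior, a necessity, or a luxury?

%ΔQ = (127.4 − 108.5)/[( 108.5 + 127.4)/2] = 18.9/117.95 = 0.160237…
%ΔIncome = (79990 − 103000)/[( 103000 + 79990)/2] = -23010/91495 = -0.251489…
E_income = (18.9/117.95) / (-23010/91495) = -0.6371…
E_income < 0 ⇒ inferior good.

-0.64; inferior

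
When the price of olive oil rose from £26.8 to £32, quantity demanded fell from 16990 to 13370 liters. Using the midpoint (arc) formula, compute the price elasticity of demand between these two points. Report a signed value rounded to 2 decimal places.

-1.35

%ΔQ = (13370 − 16990) / [(16990 + 13370)/2] = -3620/15180 = -0.238471…
%ΔP = (32 − 26.8) / [(26.8 + 32)/2] = 5.2/29.4 = 0.176870…
Arc Ed = %ΔQ / %ΔP = (-3620/15180) / (5.2/29.4) = -1.3482…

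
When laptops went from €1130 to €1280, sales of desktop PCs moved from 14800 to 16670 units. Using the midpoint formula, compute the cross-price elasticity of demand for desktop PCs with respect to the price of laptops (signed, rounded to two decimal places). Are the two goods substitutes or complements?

%ΔQ_{desktop PCs} = (16670 − 14800)/avg = 1870/15735 = 0.118843…
%ΔP_{laptops} = (1280 − 1130)/avg = 150/1205 = 0.124481…
E_cross = (1870/15735) / (150/1205) = 0.9547…
E_cross > 0 ⇒ the goods are substitutes.

0.95; substitutes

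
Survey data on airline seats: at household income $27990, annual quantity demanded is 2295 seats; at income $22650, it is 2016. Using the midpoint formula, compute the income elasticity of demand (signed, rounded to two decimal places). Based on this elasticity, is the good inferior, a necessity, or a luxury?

0.61; necessity

%ΔQ = (2016 − 2295)/[( 2295 + 2016)/2] = -279/2155.5 = -0.129436…
%ΔIncome = (22650 − 27990)/[( 27990 + 22650)/2] = -5340/25320 = -0.210900…
E_income = (-279/2155.5) / (-5340/25320) = 0.6137…
0 < E_income < 1 ⇒ normal good, necessity.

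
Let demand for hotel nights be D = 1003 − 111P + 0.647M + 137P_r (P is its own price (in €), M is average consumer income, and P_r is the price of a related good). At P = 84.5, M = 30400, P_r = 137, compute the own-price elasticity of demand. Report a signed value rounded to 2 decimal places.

At the given values, D = 1003 − 111(84.5) + 0.647(30400) + 137(137) = 30061.3.
∂D/∂P = −111.
E = (-111) × (84.5/30061.3) = -0.3120…

-0.31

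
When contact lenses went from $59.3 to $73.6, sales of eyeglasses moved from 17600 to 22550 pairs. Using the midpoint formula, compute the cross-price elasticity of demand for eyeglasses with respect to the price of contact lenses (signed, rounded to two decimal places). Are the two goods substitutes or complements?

1.15; substitutes

%ΔQ_{eyeglasses} = (22550 − 17600)/avg = 4950/20075 = 0.246575…
%ΔP_{contact lenses} = (73.6 − 59.3)/avg = 14.3/66.45 = 0.215199…
E_cross = (4950/20075) / (14.3/66.45) = 1.1457…
E_cross > 0 ⇒ the goods are substitutes.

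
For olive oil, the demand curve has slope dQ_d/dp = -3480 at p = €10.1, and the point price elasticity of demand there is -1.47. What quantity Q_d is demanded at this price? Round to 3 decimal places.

Ed = (dQ_d/dp)·(p/Q_d) ⇒ Q_d = (dQ_d/dp)·p/Ed = (-3480)·10.1/(-1.47) = 23910.20408…

23910.204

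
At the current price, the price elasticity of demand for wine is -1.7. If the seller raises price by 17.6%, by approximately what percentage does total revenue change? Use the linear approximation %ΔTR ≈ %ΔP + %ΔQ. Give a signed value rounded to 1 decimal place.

-12.3%

%ΔQ ≈ Ed × %ΔP = (-1.7) × (+17.6%) = -29.9200%
%ΔTR ≈ %ΔP + %ΔQ = (+17.6%) + (-29.9200%) = -12.3200%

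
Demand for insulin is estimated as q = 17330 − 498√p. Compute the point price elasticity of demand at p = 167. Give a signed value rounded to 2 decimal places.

dq/dp = −498/(2√p) = -19.2682. At p = 167, q = 10894.4.
Ed = (dq/dp)·(p/q) = (-19.2682) × (167/10894.4) = -0.2953…

-0.30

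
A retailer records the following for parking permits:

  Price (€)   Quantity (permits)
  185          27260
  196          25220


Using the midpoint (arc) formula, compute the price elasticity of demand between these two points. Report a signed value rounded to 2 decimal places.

-1.35

%ΔQ = (25220 − 27260) / [(27260 + 25220)/2] = -2040/26240 = -0.077743…
%ΔP = (196 − 185) / [(185 + 196)/2] = 11/190.5 = 0.057742…
Arc Ed = %ΔQ / %ΔP = (-2040/26240) / (11/190.5) = -1.3463…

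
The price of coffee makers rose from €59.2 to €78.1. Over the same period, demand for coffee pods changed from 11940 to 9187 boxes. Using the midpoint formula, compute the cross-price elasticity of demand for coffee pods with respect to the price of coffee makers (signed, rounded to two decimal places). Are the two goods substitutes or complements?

%ΔQ_{coffee pods} = (9187 − 11940)/avg = -2753/10563.5 = -0.260614…
%ΔP_{coffee makers} = (78.1 − 59.2)/avg = 18.9/68.65 = 0.275309…
E_cross = (-2753/10563.5) / (18.9/68.65) = -0.9466…
E_cross < 0 ⇒ the goods are complements.

-0.95; complements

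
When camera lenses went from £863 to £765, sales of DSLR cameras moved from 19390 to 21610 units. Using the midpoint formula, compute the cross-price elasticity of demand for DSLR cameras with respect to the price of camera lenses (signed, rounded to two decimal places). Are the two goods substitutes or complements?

%ΔQ_{DSLR cameras} = (21610 − 19390)/avg = 2220/20500 = 0.108292…
%ΔP_{camera lenses} = (765 − 863)/avg = -98/814 = -0.120393…
E_cross = (2220/20500) / (-98/814) = -0.8994…
E_cross < 0 ⇒ the goods are complements.

-0.90; complements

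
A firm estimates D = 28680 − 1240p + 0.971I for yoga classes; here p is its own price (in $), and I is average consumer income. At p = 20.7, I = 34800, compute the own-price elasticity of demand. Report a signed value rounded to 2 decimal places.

-0.70

At the given values, D = 28680 − 1240(20.7) + 0.971(34800) = 36802.8.
∂D/∂p = −1240.
E = (-1240) × (20.7/36802.8) = -0.6974…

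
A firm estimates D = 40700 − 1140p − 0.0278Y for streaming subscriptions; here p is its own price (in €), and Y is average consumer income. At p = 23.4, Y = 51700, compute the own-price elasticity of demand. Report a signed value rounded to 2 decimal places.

-2.12

At the given values, D = 40700 − 1140(23.4) − 0.0278(51700) = 12586.74.
∂D/∂p = −1140.
E = (-1140) × (23.4/12586.74) = -2.1193…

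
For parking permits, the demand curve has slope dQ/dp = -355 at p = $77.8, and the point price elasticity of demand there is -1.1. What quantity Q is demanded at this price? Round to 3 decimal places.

Ed = (dQ/dp)·(p/Q) ⇒ Q = (dQ/dp)·p/Ed = (-355)·77.8/(-1.1) = 25108.18181…

25108.182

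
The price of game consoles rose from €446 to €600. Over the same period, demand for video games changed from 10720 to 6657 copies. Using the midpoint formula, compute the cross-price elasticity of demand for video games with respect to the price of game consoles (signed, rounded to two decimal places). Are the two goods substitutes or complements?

-1.59; complements

%ΔQ_{video games} = (6657 − 10720)/avg = -4063/8688.5 = -0.467629…
%ΔP_{game consoles} = (600 − 446)/avg = 154/523 = 0.294455…
E_cross = (-4063/8688.5) / (154/523) = -1.5881…
E_cross < 0 ⇒ the goods are complements.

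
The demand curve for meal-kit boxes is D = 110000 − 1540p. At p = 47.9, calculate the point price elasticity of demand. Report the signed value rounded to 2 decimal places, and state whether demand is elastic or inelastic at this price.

dD/dp = −1540. At p = 47.9, D = 110000 − 1540(47.9) = 36234.
Ed = (dD/dp)·(p/D) = −1540 × (47.9/36234) = -2.0358…
|Ed| = 2.04 > 1, so demand is elastic.

-2.04; elastic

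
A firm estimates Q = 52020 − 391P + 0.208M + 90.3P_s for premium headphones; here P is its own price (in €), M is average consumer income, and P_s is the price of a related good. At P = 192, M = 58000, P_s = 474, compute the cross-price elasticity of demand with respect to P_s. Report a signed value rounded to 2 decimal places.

1.35

At the given values, Q = 52020 − 391(192) + 0.208(58000) + 90.3(474) = 31814.2.
∂Q/∂P_s = 90.3.
E = (90.3) × (474/31814.2) = 1.3453…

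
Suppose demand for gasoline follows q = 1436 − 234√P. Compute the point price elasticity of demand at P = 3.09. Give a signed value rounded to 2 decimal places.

dq/dP = −234/(2√P) = -66.559. At P = 3.09, q = 1024.67.
Ed = (dq/dP)·(P/q) = (-66.559) × (3.09/1024.67) = -0.2007…

-0.20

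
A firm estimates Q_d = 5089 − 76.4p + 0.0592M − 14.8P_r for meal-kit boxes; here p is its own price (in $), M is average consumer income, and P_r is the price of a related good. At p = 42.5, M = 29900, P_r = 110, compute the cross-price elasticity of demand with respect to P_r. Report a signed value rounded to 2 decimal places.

-0.82

At the given values, Q_d = 5089 − 76.4(42.5) + 0.0592(29900) − 14.8(110) = 1984.08.
∂Q_d/∂P_r = -14.8.
E = (-14.8) × (110/1984.08) = -0.8205…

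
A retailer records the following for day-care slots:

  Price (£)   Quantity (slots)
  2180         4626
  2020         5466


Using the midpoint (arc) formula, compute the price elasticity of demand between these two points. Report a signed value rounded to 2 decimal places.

%ΔQ = (5466 − 4626) / [(4626 + 5466)/2] = 840/5046 = 0.166468…
%ΔP = (2020 − 2180) / [(2180 + 2020)/2] = -160/2100 = -0.076190…
Arc Ed = %ΔQ / %ΔP = (840/5046) / (-160/2100) = -2.1848…

-2.18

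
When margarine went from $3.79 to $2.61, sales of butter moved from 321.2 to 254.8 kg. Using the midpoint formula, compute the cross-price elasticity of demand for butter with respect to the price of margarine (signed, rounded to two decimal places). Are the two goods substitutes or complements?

%ΔQ_{butter} = (254.8 − 321.2)/avg = -66.4/288 = -0.230555…
%ΔP_{margarine} = (2.61 − 3.79)/avg = -1.18/3.2 = -0.36875
E_cross = (-66.4/288) / (-1.18/3.2) = 0.6252…
E_cross > 0 ⇒ the goods are substitutes.

0.63; substitutes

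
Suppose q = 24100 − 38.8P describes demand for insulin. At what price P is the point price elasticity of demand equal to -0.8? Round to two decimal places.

Ed = −38.8P/(24100 − 38.8P). Set this equal to -0.8:
38.8P = 0.8·(24100 − 38.8P) ⇒ 38.8P(1 + 0.8) = 0.8·24100
P = 0.8·24100 / (38.8·1.8) = 276.0595…

276.06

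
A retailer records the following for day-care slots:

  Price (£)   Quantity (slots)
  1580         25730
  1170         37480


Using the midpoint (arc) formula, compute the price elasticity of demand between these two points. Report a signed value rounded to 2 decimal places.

-1.25

%ΔQ = (37480 − 25730) / [(25730 + 37480)/2] = 11750/31605 = 0.371776…
%ΔP = (1170 − 1580) / [(1580 + 1170)/2] = -410/1375 = -0.298181…
Arc Ed = %ΔQ / %ΔP = (11750/31605) / (-410/1375) = -1.2468…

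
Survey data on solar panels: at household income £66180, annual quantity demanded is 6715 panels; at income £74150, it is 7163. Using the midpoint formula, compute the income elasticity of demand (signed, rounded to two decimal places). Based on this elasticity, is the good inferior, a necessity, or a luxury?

0.57; necessity

%ΔQ = (7163 − 6715)/[( 6715 + 7163)/2] = 448/6939 = 0.064562…
%ΔIncome = (74150 − 66180)/[( 66180 + 74150)/2] = 7970/70165 = 0.113589…
E_income = (448/6939) / (7970/70165) = 0.5683…
0 < E_income < 1 ⇒ normal good, necessity.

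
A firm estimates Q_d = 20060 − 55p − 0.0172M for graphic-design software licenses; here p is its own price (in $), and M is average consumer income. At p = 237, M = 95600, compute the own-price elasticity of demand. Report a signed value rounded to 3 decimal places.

-2.423

At the given values, Q_d = 20060 − 55(237) − 0.0172(95600) = 5380.68.
∂Q_d/∂p = −55.
E = (-55) × (237/5380.68) = -2.42255…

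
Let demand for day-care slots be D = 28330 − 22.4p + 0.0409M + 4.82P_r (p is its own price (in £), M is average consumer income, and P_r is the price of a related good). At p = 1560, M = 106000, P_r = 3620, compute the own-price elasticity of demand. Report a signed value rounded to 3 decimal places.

At the given values, D = 28330 − 22.4(1560) + 0.0409(106000) + 4.82(3620) = 15169.8.
∂D/∂p = −22.4.
E = (-22.4) × (1560/15169.8) = -2.30352…

-2.304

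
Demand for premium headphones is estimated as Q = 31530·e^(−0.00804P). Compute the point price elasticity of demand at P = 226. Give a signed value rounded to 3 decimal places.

dQ/dP = −0.00804·Q = -41.1955. At P = 226, Q = 5123.82.
Ed = (dQ/dP)·(P/Q) = (-41.1955) × (226/5123.82) = -1.81704

-1.817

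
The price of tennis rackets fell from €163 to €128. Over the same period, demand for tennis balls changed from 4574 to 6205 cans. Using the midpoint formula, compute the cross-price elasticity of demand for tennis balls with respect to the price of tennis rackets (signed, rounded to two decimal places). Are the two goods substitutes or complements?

-1.26; complements

%ΔQ_{tennis balls} = (6205 − 4574)/avg = 1631/5389.5 = 0.302625…
%ΔP_{tennis rackets} = (128 − 163)/avg = -35/145.5 = -0.240549…
E_cross = (1631/5389.5) / (-35/145.5) = -1.2580…
E_cross < 0 ⇒ the goods are complements.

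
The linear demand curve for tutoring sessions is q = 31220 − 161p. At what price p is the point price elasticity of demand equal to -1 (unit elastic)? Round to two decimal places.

Ed = −161p/(31220 − 161p). Set this equal to -1:
161p = 1·(31220 − 161p) ⇒ 161p(1 + 1) = 1·31220
p = 1·31220 / (161·2) = 96.9565…

96.96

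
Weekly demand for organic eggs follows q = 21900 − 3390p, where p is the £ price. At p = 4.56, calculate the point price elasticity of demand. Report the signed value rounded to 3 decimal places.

dq/dp = −3390. At p = 4.56, q = 21900 − 3390(4.56) = 6441.6.
Ed = (dq/dp)·(p/q) = −3390 × (4.56/6441.6) = -2.39977…

-2.400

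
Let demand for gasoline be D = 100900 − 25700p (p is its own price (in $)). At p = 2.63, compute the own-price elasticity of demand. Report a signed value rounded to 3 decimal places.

At the given values, D = 100900 − 25700(2.63) = 33309.
∂D/∂p = −25700.
E = (-25700) × (2.63/33309) = -2.02921…

-2.029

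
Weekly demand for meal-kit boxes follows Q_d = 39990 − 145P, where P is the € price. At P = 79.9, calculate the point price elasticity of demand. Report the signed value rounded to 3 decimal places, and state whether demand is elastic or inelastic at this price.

dQ_d/dP = −145. At P = 79.9, Q_d = 39990 − 145(79.9) = 28404.5.
Ed = (dQ_d/dP)·(P/Q_d) = −145 × (79.9/28404.5) = -0.40787…
|Ed| = 0.408 < 1, so demand is inelastic.

-0.408; inelastic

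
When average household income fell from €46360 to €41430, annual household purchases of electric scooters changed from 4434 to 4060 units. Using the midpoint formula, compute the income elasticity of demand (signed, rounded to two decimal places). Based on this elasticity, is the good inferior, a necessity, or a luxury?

%ΔQ = (4060 − 4434)/[( 4434 + 4060)/2] = -374/4247 = -0.088062…
%ΔIncome = (41430 − 46360)/[( 46360 + 41430)/2] = -4930/43895 = -0.112313…
E_income = (-374/4247) / (-4930/43895) = 0.7840…
0 < E_income < 1 ⇒ normal good, necessity.

0.78; necessity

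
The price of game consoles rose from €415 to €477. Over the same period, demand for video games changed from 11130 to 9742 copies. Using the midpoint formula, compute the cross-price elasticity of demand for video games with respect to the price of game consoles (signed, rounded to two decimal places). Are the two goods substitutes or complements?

-0.96; complements

%ΔQ_{video games} = (9742 − 11130)/avg = -1388/10436 = -0.133001…
%ΔP_{game consoles} = (477 − 415)/avg = 62/446 = 0.139013…
E_cross = (-1388/10436) / (62/446) = -0.9567…
E_cross < 0 ⇒ the goods are complements.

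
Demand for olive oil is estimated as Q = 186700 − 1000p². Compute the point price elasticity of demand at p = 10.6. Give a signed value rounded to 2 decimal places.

dQ/dp = −2·1000·p = -21200. At p = 10.6, Q = 74340.
Ed = (dQ/dp)·(p/Q) = (-21200) × (10.6/74340) = -3.0228…

-3.02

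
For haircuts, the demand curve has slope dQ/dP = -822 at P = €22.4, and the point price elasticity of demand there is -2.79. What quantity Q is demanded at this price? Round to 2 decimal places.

6599.57

Ed = (dQ/dP)·(P/Q) ⇒ Q = (dQ/dP)·P/Ed = (-822)·22.4/(-2.79) = 6599.5698…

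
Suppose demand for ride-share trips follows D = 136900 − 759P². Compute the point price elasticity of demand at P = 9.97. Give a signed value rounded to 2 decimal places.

-2.46

dD/dP = −2·759·P = -15134.46. At P = 9.97, D = 61454.7169.
Ed = (dD/dP)·(P/D) = (-15134.46) × (9.97/61454.7169) = -2.4553…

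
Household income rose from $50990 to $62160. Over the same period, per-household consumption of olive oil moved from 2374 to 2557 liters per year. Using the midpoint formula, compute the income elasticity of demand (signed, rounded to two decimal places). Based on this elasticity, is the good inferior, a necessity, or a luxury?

%ΔQ = (2557 − 2374)/[( 2374 + 2557)/2] = 183/2465.5 = 0.074224…
%ΔIncome = (62160 − 50990)/[( 50990 + 62160)/2] = 11170/56575 = 0.197437…
E_income = (183/2465.5) / (11170/56575) = 0.3759…
0 < E_income < 1 ⇒ normal good, necessity.

0.38; necessity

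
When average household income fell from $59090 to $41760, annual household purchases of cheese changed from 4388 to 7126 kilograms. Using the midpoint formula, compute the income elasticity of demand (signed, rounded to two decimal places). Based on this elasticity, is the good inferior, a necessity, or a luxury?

%ΔQ = (7126 − 4388)/[( 4388 + 7126)/2] = 2738/5757 = 0.475594…
%ΔIncome = (41760 − 59090)/[( 59090 + 41760)/2] = -17330/50425 = -0.343678…
E_income = (2738/5757) / (-17330/50425) = -1.3838…
E_income < 0 ⇒ inferior good.

-1.38; inferior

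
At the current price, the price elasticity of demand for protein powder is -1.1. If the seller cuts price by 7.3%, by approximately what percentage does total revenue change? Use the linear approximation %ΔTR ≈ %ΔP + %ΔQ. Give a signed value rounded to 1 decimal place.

%ΔQ ≈ Ed × %ΔP = (-1.1) × (-7.3%) = +8.0300%
%ΔTR ≈ %ΔP + %ΔQ = (-7.3%) + (+8.0300%) = +0.7300%

+0.7%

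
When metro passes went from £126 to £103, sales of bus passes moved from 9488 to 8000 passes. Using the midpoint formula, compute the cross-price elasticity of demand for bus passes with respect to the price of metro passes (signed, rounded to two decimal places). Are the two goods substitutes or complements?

%ΔQ_{bus passes} = (8000 − 9488)/avg = -1488/8744 = -0.170173…
%ΔP_{metro passes} = (103 − 126)/avg = -23/114.5 = -0.200873…
E_cross = (-1488/8744) / (-23/114.5) = 0.8471…
E_cross > 0 ⇒ the goods are substitutes.

0.85; substitutes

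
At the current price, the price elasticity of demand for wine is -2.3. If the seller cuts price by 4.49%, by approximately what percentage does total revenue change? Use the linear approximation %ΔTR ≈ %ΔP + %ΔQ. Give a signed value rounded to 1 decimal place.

%ΔQ ≈ Ed × %ΔP = (-2.3) × (-4.49%) = +10.3270%
%ΔTR ≈ %ΔP + %ΔQ = (-4.49%) + (+10.3270%) = +5.8370%

+5.8%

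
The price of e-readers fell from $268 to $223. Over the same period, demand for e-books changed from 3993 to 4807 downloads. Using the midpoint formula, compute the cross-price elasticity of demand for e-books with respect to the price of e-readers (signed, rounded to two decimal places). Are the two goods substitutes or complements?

-1.01; complements

%ΔQ_{e-books} = (4807 − 3993)/avg = 814/4400 = 0.185
%ΔP_{e-readers} = (223 − 268)/avg = -45/245.5 = -0.183299…
E_cross = (814/4400) / (-45/245.5) = -1.0092…
E_cross < 0 ⇒ the goods are complements.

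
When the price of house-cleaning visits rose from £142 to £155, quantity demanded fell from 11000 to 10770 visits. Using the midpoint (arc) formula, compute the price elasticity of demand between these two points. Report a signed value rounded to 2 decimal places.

%ΔQ = (10770 − 11000) / [(11000 + 10770)/2] = -230/10885 = -0.021129…
%ΔP = (155 − 142) / [(142 + 155)/2] = 13/148.5 = 0.087542…
Arc Ed = %ΔQ / %ΔP = (-230/10885) / (13/148.5) = -0.2413…

-0.24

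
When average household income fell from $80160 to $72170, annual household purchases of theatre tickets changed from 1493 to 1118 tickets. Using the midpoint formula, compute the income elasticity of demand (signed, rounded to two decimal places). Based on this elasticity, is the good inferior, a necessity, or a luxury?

2.74; luxury

%ΔQ = (1118 − 1493)/[( 1493 + 1118)/2] = -375/1305.5 = -0.287246…
%ΔIncome = (72170 − 80160)/[( 80160 + 72170)/2] = -7990/76165 = -0.104903…
E_income = (-375/1305.5) / (-7990/76165) = 2.7381…
E_income > 1 ⇒ normal good, luxury.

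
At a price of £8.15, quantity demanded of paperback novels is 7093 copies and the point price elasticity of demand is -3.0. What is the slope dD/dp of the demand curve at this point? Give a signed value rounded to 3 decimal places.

Ed = (dD/dp)·(p/D) ⇒ dD/dp = Ed·D/p = (-3.0)·7093/8.15 = -2610.92024…

-2610.920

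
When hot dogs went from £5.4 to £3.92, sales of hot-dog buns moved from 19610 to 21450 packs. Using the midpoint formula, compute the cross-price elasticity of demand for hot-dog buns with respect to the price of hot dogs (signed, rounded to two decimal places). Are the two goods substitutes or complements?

-0.28; complements

%ΔQ_{hot-dog buns} = (21450 − 19610)/avg = 1840/20530 = 0.089624…
%ΔP_{hot dogs} = (3.92 − 5.4)/avg = -1.48/4.66 = -0.317596…
E_cross = (1840/20530) / (-1.48/4.66) = -0.2821…
E_cross < 0 ⇒ the goods are complements.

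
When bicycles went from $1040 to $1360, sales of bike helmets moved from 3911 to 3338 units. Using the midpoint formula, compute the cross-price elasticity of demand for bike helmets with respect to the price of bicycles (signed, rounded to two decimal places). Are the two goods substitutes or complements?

-0.59; complements

%ΔQ_{bike helmets} = (3338 − 3911)/avg = -573/3624.5 = -0.158090…
%ΔP_{bicycles} = (1360 − 1040)/avg = 320/1200 = 0.266666…
E_cross = (-573/3624.5) / (320/1200) = -0.5928…
E_cross < 0 ⇒ the goods are complements.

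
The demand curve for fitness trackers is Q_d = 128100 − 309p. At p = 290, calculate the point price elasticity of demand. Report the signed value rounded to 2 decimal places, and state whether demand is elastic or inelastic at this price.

dQ_d/dp = −309. At p = 290, Q_d = 128100 − 309(290) = 38490.
Ed = (dQ_d/dp)·(p/Q_d) = −309 × (290/38490) = -2.3281…
|Ed| = 2.33 > 1, so demand is elastic.

-2.33; elastic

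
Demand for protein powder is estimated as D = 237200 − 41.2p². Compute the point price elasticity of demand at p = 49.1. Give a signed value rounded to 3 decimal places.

dD/dp = −2·41.2·p = -4045.84. At p = 49.1, D = 137874.628.
Ed = (dD/dp)·(p/D) = (-4045.84) × (49.1/137874.628) = -1.44080…

-1.441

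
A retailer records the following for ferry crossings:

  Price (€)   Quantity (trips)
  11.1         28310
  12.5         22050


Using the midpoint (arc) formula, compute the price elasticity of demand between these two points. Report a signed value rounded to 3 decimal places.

%ΔQ = (22050 − 28310) / [(28310 + 22050)/2] = -6260/25180 = -0.248610…
%ΔP = (12.5 − 11.1) / [(11.1 + 12.5)/2] = 1.4/11.8 = 0.118644…
Arc Ed = %ΔQ / %ΔP = (-6260/25180) / (1.4/11.8) = -2.09542…

-2.095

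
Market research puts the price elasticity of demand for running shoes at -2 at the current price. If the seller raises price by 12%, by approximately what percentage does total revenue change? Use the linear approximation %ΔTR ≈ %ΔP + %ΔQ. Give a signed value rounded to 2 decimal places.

%ΔQ ≈ Ed × %ΔP = (-2) × (+12%) = -24.0000%
%ΔTR ≈ %ΔP + %ΔQ = (+12%) + (-24.0000%) = -12.0000%

-12.00%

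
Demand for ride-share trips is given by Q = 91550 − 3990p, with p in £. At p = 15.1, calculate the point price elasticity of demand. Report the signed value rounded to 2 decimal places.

dQ/dp = −3990. At p = 15.1, Q = 91550 − 3990(15.1) = 31301.
Ed = (dQ/dp)·(p/Q) = −3990 × (15.1/31301) = -1.9248…

-1.92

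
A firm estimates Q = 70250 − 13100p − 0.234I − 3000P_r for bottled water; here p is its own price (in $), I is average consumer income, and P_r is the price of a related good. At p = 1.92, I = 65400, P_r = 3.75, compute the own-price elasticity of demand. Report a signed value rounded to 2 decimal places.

-1.36

At the given values, Q = 70250 − 13100(1.92) − 0.234(65400) − 3000(3.75) = 18544.4.
∂Q/∂p = −13100.
E = (-13100) × (1.92/18544.4) = -1.3563…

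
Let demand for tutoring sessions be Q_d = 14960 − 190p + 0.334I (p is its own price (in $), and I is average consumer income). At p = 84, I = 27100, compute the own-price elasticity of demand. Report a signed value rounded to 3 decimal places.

-1.982

At the given values, Q_d = 14960 − 190(84) + 0.334(27100) = 8051.4.
∂Q_d/∂p = −190.
E = (-190) × (84/8051.4) = -1.98226…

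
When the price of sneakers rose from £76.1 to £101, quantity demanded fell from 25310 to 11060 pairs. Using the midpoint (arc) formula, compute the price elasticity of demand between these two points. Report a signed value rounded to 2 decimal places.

-2.79

%ΔQ = (11060 − 25310) / [(25310 + 11060)/2] = -14250/18185 = -0.783612…
%ΔP = (101 − 76.1) / [(76.1 + 101)/2] = 24.9/88.55 = 0.281197…
Arc Ed = %ΔQ / %ΔP = (-14250/18185) / (24.9/88.55) = -2.7867…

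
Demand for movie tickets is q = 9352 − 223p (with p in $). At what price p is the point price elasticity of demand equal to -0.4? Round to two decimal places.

11.98

Ed = −223p/(9352 − 223p). Set this equal to -0.4:
223p = 0.4·(9352 − 223p) ⇒ 223p(1 + 0.4) = 0.4·9352
p = 0.4·9352 / (223·1.4) = 11.9820…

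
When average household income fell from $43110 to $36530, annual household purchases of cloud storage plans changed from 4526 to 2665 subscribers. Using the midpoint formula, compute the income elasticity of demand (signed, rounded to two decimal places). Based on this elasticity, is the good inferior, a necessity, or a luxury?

3.13; luxury

%ΔQ = (2665 − 4526)/[( 4526 + 2665)/2] = -1861/3595.5 = -0.517591…
%ΔIncome = (36530 − 43110)/[( 43110 + 36530)/2] = -6580/39820 = -0.165243…
E_income = (-1861/3595.5) / (-6580/39820) = 3.1322…
E_income > 1 ⇒ normal good, luxury.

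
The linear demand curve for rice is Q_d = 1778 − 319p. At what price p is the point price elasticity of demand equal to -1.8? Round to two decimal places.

3.58

Ed = −319p/(1778 − 319p). Set this equal to -1.8:
319p = 1.8·(1778 − 319p) ⇒ 319p(1 + 1.8) = 1.8·1778
p = 1.8·1778 / (319·2.8) = 3.5830…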